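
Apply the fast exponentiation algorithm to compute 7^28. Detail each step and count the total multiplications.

Computing 7^28 by squaring (build up from 7^1; each line after the first costs one multiplication):

7^1 = 7
7^2 = (7^1)^2 = 7^2 = 49
7^3 = 7 * 7^2 = 7 * 49 = 343
7^6 = (7^3)^2 = 343^2 = 117649
7^7 = 7 * 7^6 = 7 * 117649 = 823543
7^14 = (7^7)^2 = 823543^2 = 678223072849
7^28 = (7^14)^2 = 678223072849^2 = 459986536544739960976801

Result: 459986536544739960976801
Multiplications needed: 6 (6 lines after 7^1)

7^28 = 459986536544739960976801. Using exponentiation by squaring, this requires 6 multiplications. The key idea: if the exponent is even, square the half-power; if odd, multiply by the base once.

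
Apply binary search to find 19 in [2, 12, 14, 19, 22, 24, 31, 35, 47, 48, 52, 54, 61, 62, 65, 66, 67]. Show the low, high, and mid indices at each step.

Binary search for 19 in [2, 12, 14, 19, 22, 24, 31, 35, 47, 48, 52, 54, 61, 62, 65, 66, 67]:

lo=0, hi=16, mid=8, arr[mid]=47 -> 47 > 19, search left half
lo=0, hi=7, mid=3, arr[mid]=19 -> Found target at index 3!

Binary search finds 19 at index 3 after 2 comparisons. The search repeatedly halves the search space by comparing with the middle element.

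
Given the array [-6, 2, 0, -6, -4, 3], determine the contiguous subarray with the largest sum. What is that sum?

Using Kadane's algorithm on [-6, 2, 0, -6, -4, 3]:

Scanning through the array:
Position 1 (value 2): max_ending_here = 2, max_so_far = 2
Position 2 (value 0): max_ending_here = 2, max_so_far = 2
Position 3 (value -6): max_ending_here = -4, max_so_far = 2
Position 4 (value -4): max_ending_here = -4, max_so_far = 2
Position 5 (value 3): max_ending_here = 3, max_so_far = 3

Maximum subarray: [3]
Maximum sum: 3

The maximum subarray is [3] with sum 3. This subarray runs from index 5 to index 5.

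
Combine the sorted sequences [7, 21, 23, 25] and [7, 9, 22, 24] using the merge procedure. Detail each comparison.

Merging process:

Compare 7 vs 7: take 7 from left. Merged: [7]
Compare 21 vs 7: take 7 from right. Merged: [7, 7]
Compare 21 vs 9: take 9 from right. Merged: [7, 7, 9]
Compare 21 vs 22: take 21 from left. Merged: [7, 7, 9, 21]
Compare 23 vs 22: take 22 from right. Merged: [7, 7, 9, 21, 22]
Compare 23 vs 24: take 23 from left. Merged: [7, 7, 9, 21, 22, 23]
Compare 25 vs 24: take 24 from right. Merged: [7, 7, 9, 21, 22, 23, 24]
Append remaining from left: [25]. Merged: [7, 7, 9, 21, 22, 23, 24, 25]

Final merged array: [7, 7, 9, 21, 22, 23, 24, 25]
Total comparisons: 7

The merged array is [7, 7, 9, 21, 22, 23, 24, 25], requiring 7 comparisons. The merge step runs in O(n) time where n is the total number of elements.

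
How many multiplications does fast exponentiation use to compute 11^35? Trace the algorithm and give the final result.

Computing 11^35 by squaring (build up from 11^1; each line after the first costs one multiplication):

11^1 = 11
11^2 = (11^1)^2 = 11^2 = 121
11^4 = (11^2)^2 = 121^2 = 14641
11^8 = (11^4)^2 = 14641^2 = 214358881
11^16 = (11^8)^2 = 214358881^2 = 45949729863572161
11^17 = 11 * 11^16 = 11 * 45949729863572161 = 505447028499293771
11^34 = (11^17)^2 = 505447028499293771^2 = 255476698618765889551019445759400441
11^35 = 11 * 11^34 = 11 * 255476698618765889551019445759400441 = 2810243684806424785061213903353404851

Result: 2810243684806424785061213903353404851
Multiplications needed: 7 (7 lines after 11^1)

11^35 = 2810243684806424785061213903353404851. Using exponentiation by squaring, this requires 7 multiplications. The key idea: if the exponent is even, square the half-power; if odd, multiply by the base once.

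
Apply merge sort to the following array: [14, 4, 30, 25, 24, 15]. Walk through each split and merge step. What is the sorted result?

Merge sort trace:

Split: [14, 4, 30, 25, 24, 15] -> [14, 4, 30] and [25, 24, 15]
  Split: [14, 4, 30] -> [14] and [4, 30]
    Split: [4, 30] -> [4] and [30]
    Merge: [4] + [30] -> [4, 30]
  Merge: [14] + [4, 30] -> [4, 14, 30]
  Split: [25, 24, 15] -> [25] and [24, 15]
    Split: [24, 15] -> [24] and [15]
    Merge: [24] + [15] -> [15, 24]
  Merge: [25] + [15, 24] -> [15, 24, 25]
Merge: [4, 14, 30] + [15, 24, 25] -> [4, 14, 15, 24, 25, 30]

Final sorted array: [4, 14, 15, 24, 25, 30]

The merge sort proceeds by recursively splitting the array and merging sorted halves.
After all merges, the sorted array is [4, 14, 15, 24, 25, 30].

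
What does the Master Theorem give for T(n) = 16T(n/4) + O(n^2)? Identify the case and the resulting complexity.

Master Theorem for T(n) = 16T(n/4) + O(n^2):

a = 16, b = 4, c = 2
log_b(a) = log_4(16) = 2.0000

Case 2: c = 2 = log_4(16) = 2.0000
T(n) = O(n^2 log n) = O(n^2 log n)

For T(n) = 16T(n/4) + O(n^2): log_4(16) = 2.0000. This is Case 2 of the Master Theorem (c = log_b(a), equal work at all levels), giving O(n^2 log n).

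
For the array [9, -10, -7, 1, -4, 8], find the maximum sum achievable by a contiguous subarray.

Using Kadane's algorithm on [9, -10, -7, 1, -4, 8]:

Scanning through the array:
Position 1 (value -10): max_ending_here = -1, max_so_far = 9
Position 2 (value -7): max_ending_here = -7, max_so_far = 9
Position 3 (value 1): max_ending_here = 1, max_so_far = 9
Position 4 (value -4): max_ending_here = -3, max_so_far = 9
Position 5 (value 8): max_ending_here = 8, max_so_far = 9

Maximum subarray: [9]
Maximum sum: 9

The maximum subarray is [9] with sum 9. This subarray runs from index 0 to index 0.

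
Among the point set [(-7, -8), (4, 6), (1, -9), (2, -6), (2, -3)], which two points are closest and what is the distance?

Computing all pairwise distances among 5 points:

d((-7, -8), (4, 6)) = 17.8045
d((-7, -8), (1, -9)) = 8.0623
d((-7, -8), (2, -6)) = 9.2195
d((-7, -8), (2, -3)) = 10.2956
d((4, 6), (1, -9)) = 15.2971
d((4, 6), (2, -6)) = 12.1655
d((4, 6), (2, -3)) = 9.2195
d((1, -9), (2, -6)) = 3.1623
d((1, -9), (2, -3)) = 6.0828
d((2, -6), (2, -3)) = 3.0 <-- minimum

Closest pair: (2, -6) and (2, -3) with distance 3.0

The closest pair is (2, -6) and (2, -3) with Euclidean distance 3.0. For 5 points, brute-force pairwise comparison is shown above. For large n, the divide-and-conquer algorithm (sort by x, recurse on halves, check the dividing strip) achieves O(n log n).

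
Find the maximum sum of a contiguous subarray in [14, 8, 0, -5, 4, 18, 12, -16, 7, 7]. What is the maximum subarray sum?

Using Kadane's algorithm on [14, 8, 0, -5, 4, 18, 12, -16, 7, 7]:

Scanning through the array:
Position 1 (value 8): max_ending_here = 22, max_so_far = 22
Position 2 (value 0): max_ending_here = 22, max_so_far = 22
Position 3 (value -5): max_ending_here = 17, max_so_far = 22
Position 4 (value 4): max_ending_here = 21, max_so_far = 22
Position 5 (value 18): max_ending_here = 39, max_so_far = 39
Position 6 (value 12): max_ending_here = 51, max_so_far = 51
Position 7 (value -16): max_ending_here = 35, max_so_far = 51
Position 8 (value 7): max_ending_here = 42, max_so_far = 51
Position 9 (value 7): max_ending_here = 49, max_so_far = 51

Maximum subarray: [14, 8, 0, -5, 4, 18, 12]
Maximum sum: 51

The maximum subarray is [14, 8, 0, -5, 4, 18, 12] with sum 51. This subarray runs from index 0 to index 6.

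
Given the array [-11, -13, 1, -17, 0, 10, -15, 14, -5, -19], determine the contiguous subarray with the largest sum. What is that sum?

Using Kadane's algorithm on [-11, -13, 1, -17, 0, 10, -15, 14, -5, -19]:

Scanning through the array:
Position 1 (value -13): max_ending_here = -13, max_so_far = -11
Position 2 (value 1): max_ending_here = 1, max_so_far = 1
Position 3 (value -17): max_ending_here = -16, max_so_far = 1
Position 4 (value 0): max_ending_here = 0, max_so_far = 1
Position 5 (value 10): max_ending_here = 10, max_so_far = 10
Position 6 (value -15): max_ending_here = -5, max_so_far = 10
Position 7 (value 14): max_ending_here = 14, max_so_far = 14
Position 8 (value -5): max_ending_here = 9, max_so_far = 14
Position 9 (value -19): max_ending_here = -10, max_so_far = 14

Maximum subarray: [14]
Maximum sum: 14

The maximum subarray is [14] with sum 14. This subarray runs from index 7 to index 7.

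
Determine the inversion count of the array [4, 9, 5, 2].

Finding inversions in [4, 9, 5, 2]:

(0, 3): arr[0]=4 > arr[3]=2
(1, 2): arr[1]=9 > arr[2]=5
(1, 3): arr[1]=9 > arr[3]=2
(2, 3): arr[2]=5 > arr[3]=2

Total inversions: 4

The array has 4 inversion(s): (0,3), (1,2), (1,3), (2,3). Each pair (i,j) satisfies i < j and arr[i] > arr[j].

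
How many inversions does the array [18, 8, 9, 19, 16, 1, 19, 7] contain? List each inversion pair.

Finding inversions in [18, 8, 9, 19, 16, 1, 19, 7]:

(0, 1): arr[0]=18 > arr[1]=8
(0, 2): arr[0]=18 > arr[2]=9
(0, 4): arr[0]=18 > arr[4]=16
(0, 5): arr[0]=18 > arr[5]=1
(0, 7): arr[0]=18 > arr[7]=7
(1, 5): arr[1]=8 > arr[5]=1
(1, 7): arr[1]=8 > arr[7]=7
(2, 5): arr[2]=9 > arr[5]=1
(2, 7): arr[2]=9 > arr[7]=7
(3, 4): arr[3]=19 > arr[4]=16
(3, 5): arr[3]=19 > arr[5]=1
(3, 7): arr[3]=19 > arr[7]=7
(4, 5): arr[4]=16 > arr[5]=1
(4, 7): arr[4]=16 > arr[7]=7
(6, 7): arr[6]=19 > arr[7]=7

Total inversions: 15

The array has 15 inversion(s): (0,1), (0,2), (0,4), (0,5), (0,7), (1,5), (1,7), (2,5), (2,7), (3,4), (3,5), (3,7), (4,5), (4,7), (6,7). Each pair (i,j) satisfies i < j and arr[i] > arr[j].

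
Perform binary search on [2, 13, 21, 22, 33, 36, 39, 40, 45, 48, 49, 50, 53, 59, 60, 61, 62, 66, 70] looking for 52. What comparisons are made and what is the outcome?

Binary search for 52 in [2, 13, 21, 22, 33, 36, 39, 40, 45, 48, 49, 50, 53, 59, 60, 61, 62, 66, 70]:

lo=0, hi=18, mid=9, arr[mid]=48 -> 48 < 52, search right half
lo=10, hi=18, mid=14, arr[mid]=60 -> 60 > 52, search left half
lo=10, hi=13, mid=11, arr[mid]=50 -> 50 < 52, search right half
lo=12, hi=13, mid=12, arr[mid]=53 -> 53 > 52, search left half
lo=12 > hi=11, target 52 not found

Binary search determines that 52 is not in the array after 4 comparisons. The search space was exhausted without finding the target.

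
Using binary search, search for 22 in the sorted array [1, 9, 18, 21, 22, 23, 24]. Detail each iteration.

Binary search for 22 in [1, 9, 18, 21, 22, 23, 24]:

lo=0, hi=6, mid=3, arr[mid]=21 -> 21 < 22, search right half
lo=4, hi=6, mid=5, arr[mid]=23 -> 23 > 22, search left half
lo=4, hi=4, mid=4, arr[mid]=22 -> Found target at index 4!

Binary search finds 22 at index 4 after 3 comparisons. The search repeatedly halves the search space by comparing with the middle element.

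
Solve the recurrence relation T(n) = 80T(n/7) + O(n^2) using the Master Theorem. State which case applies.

Master Theorem for T(n) = 80T(n/7) + O(n^2):

a = 80, b = 7, c = 2
log_b(a) = log_7(80) = 2.2519

Case 1: c = 2 < log_7(80) = 2.2519
T(n) = O(n^(log_7 80))

For T(n) = 80T(n/7) + O(n^2): log_7(80) = 2.2519. This is Case 1 of the Master Theorem (c < log_b(a), work dominated by leaves), giving O(n^(log_7 80)).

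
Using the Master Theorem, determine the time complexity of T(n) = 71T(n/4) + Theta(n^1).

Master Theorem for T(n) = 71T(n/4) + O(n^1):

a = 71, b = 4, c = 1
log_b(a) = log_4(71) = 3.0749

Case 1: c = 1 < log_4(71) = 3.0749
T(n) = O(n^(log_4 71))

For T(n) = 71T(n/4) + O(n^1): log_4(71) = 3.0749. This is Case 1 of the Master Theorem (c < log_b(a), work dominated by leaves), giving O(n^(log_4 71)).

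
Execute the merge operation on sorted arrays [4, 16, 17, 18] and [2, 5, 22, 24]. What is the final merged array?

Merging process:

Compare 4 vs 2: take 2 from right. Merged: [2]
Compare 4 vs 5: take 4 from left. Merged: [2, 4]
Compare 16 vs 5: take 5 from right. Merged: [2, 4, 5]
Compare 16 vs 22: take 16 from left. Merged: [2, 4, 5, 16]
Compare 17 vs 22: take 17 from left. Merged: [2, 4, 5, 16, 17]
Compare 18 vs 22: take 18 from left. Merged: [2, 4, 5, 16, 17, 18]
Append remaining from right: [22, 24]. Merged: [2, 4, 5, 16, 17, 18, 22, 24]

Final merged array: [2, 4, 5, 16, 17, 18, 22, 24]
Total comparisons: 6

The merged array is [2, 4, 5, 16, 17, 18, 22, 24], requiring 6 comparisons. The merge step runs in O(n) time where n is the total number of elements.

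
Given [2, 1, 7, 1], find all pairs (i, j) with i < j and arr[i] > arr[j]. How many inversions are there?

Finding inversions in [2, 1, 7, 1]:

(0, 1): arr[0]=2 > arr[1]=1
(0, 3): arr[0]=2 > arr[3]=1
(2, 3): arr[2]=7 > arr[3]=1

Total inversions: 3

The array has 3 inversion(s): (0,1), (0,3), (2,3). Each pair (i,j) satisfies i < j and arr[i] > arr[j].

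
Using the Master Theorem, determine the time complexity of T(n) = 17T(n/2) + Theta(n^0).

Master Theorem for T(n) = 17T(n/2) + O(n^0):

a = 17, b = 2, c = 0
log_b(a) = log_2(17) = 4.0875

Case 1: c = 0 < log_2(17) = 4.0875
T(n) = O(n^(log_2 17))

For T(n) = 17T(n/2) + O(n^0): log_2(17) = 4.0875. This is Case 1 of the Master Theorem (c < log_b(a), work dominated by leaves), giving O(n^(log_2 17)).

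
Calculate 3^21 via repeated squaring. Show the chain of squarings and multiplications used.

Computing 3^21 by squaring (build up from 3^1; each line after the first costs one multiplication):

3^1 = 3
3^2 = (3^1)^2 = 3^2 = 9
3^4 = (3^2)^2 = 9^2 = 81
3^5 = 3 * 3^4 = 3 * 81 = 243
3^10 = (3^5)^2 = 243^2 = 59049
3^20 = (3^10)^2 = 59049^2 = 3486784401
3^21 = 3 * 3^20 = 3 * 3486784401 = 10460353203

Result: 10460353203
Multiplications needed: 6 (6 lines after 3^1)

3^21 = 10460353203. Using exponentiation by squaring, this requires 6 multiplications. The key idea: if the exponent is even, square the half-power; if odd, multiply by the base once.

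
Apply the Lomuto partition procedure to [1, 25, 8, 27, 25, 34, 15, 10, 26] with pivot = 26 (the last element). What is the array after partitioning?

Lomuto partition with pivot = 26:

Initial array: [1, 25, 8, 27, 25, 34, 15, 10, 26]

arr[0]=1 <= 26: swap with position 0, array becomes [1, 25, 8, 27, 25, 34, 15, 10, 26]
arr[1]=25 <= 26: swap with position 1, array becomes [1, 25, 8, 27, 25, 34, 15, 10, 26]
arr[2]=8 <= 26: swap with position 2, array becomes [1, 25, 8, 27, 25, 34, 15, 10, 26]
arr[3]=27 > 26: no swap
arr[4]=25 <= 26: swap with position 3, array becomes [1, 25, 8, 25, 27, 34, 15, 10, 26]
arr[5]=34 > 26: no swap
arr[6]=15 <= 26: swap with position 4, array becomes [1, 25, 8, 25, 15, 34, 27, 10, 26]
arr[7]=10 <= 26: swap with position 5, array becomes [1, 25, 8, 25, 15, 10, 27, 34, 26]

Place pivot at position 6: [1, 25, 8, 25, 15, 10, 26, 34, 27]
Pivot position: 6

After partitioning with pivot 26, the array becomes [1, 25, 8, 25, 15, 10, 26, 34, 27]. The pivot is placed at index 6. All elements to the left of the pivot are <= 26, and all elements to the right are > 26.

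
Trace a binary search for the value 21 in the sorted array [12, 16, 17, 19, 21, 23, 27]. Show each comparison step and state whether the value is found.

Binary search for 21 in [12, 16, 17, 19, 21, 23, 27]:

lo=0, hi=6, mid=3, arr[mid]=19 -> 19 < 21, search right half
lo=4, hi=6, mid=5, arr[mid]=23 -> 23 > 21, search left half
lo=4, hi=4, mid=4, arr[mid]=21 -> Found target at index 4!

Binary search finds 21 at index 4 after 3 comparisons. The search repeatedly halves the search space by comparing with the middle element.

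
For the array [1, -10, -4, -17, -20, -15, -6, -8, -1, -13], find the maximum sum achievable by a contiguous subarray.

Using Kadane's algorithm on [1, -10, -4, -17, -20, -15, -6, -8, -1, -13]:

Scanning through the array:
Position 1 (value -10): max_ending_here = -9, max_so_far = 1
Position 2 (value -4): max_ending_here = -4, max_so_far = 1
Position 3 (value -17): max_ending_here = -17, max_so_far = 1
Position 4 (value -20): max_ending_here = -20, max_so_far = 1
Position 5 (value -15): max_ending_here = -15, max_so_far = 1
Position 6 (value -6): max_ending_here = -6, max_so_far = 1
Position 7 (value -8): max_ending_here = -8, max_so_far = 1
Position 8 (value -1): max_ending_here = -1, max_so_far = 1
Position 9 (value -13): max_ending_here = -13, max_so_far = 1

Maximum subarray: [1]
Maximum sum: 1

The maximum subarray is [1] with sum 1. This subarray runs from index 0 to index 0.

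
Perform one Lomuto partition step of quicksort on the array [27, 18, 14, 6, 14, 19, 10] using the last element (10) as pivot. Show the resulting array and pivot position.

Lomuto partition with pivot = 10:

Initial array: [27, 18, 14, 6, 14, 19, 10]

arr[0]=27 > 10: no swap
arr[1]=18 > 10: no swap
arr[2]=14 > 10: no swap
arr[3]=6 <= 10: swap with position 0, array becomes [6, 18, 14, 27, 14, 19, 10]
arr[4]=14 > 10: no swap
arr[5]=19 > 10: no swap

Place pivot at position 1: [6, 10, 14, 27, 14, 19, 18]
Pivot position: 1

After partitioning with pivot 10, the array becomes [6, 10, 14, 27, 14, 19, 18]. The pivot is placed at index 1. All elements to the left of the pivot are <= 10, and all elements to the right are > 10.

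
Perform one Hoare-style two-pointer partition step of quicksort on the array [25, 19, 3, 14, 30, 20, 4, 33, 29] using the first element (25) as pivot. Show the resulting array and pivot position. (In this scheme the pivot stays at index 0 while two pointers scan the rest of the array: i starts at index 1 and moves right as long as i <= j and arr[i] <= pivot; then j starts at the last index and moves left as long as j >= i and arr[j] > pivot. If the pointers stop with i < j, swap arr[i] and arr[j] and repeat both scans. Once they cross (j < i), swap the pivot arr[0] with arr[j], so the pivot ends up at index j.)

Hoare-style two-pointer partition with pivot = 25:

Initial array: [25, 19, 3, 14, 30, 20, 4, 33, 29]

Pointers start at i = 1, j = 8.
i stops at index 4 (arr[4]=30 > 25), j stops at index 6 (arr[6]=4 <= 25): swap arr[4] and arr[6], array becomes [25, 19, 3, 14, 4, 20, 30, 33, 29]
i ends at 6, j ends at 5: the pointers have crossed (j < i), so scanning stops.

Swap pivot arr[0] with arr[5] to place pivot at position 5: [20, 19, 3, 14, 4, 25, 30, 33, 29]
Pivot position: 5

After partitioning with pivot 25, the array becomes [20, 19, 3, 14, 4, 25, 30, 33, 29]. The pivot is placed at index 5. All elements to the left of the pivot are <= 25, and all elements to the right are > 25.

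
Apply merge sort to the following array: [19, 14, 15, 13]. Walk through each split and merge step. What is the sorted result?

Merge sort trace:

Split: [19, 14, 15, 13] -> [19, 14] and [15, 13]
  Split: [19, 14] -> [19] and [14]
  Merge: [19] + [14] -> [14, 19]
  Split: [15, 13] -> [15] and [13]
  Merge: [15] + [13] -> [13, 15]
Merge: [14, 19] + [13, 15] -> [13, 14, 15, 19]

Final sorted array: [13, 14, 15, 19]

The merge sort proceeds by recursively splitting the array and merging sorted halves.
After all merges, the sorted array is [13, 14, 15, 19].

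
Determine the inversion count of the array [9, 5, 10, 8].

Finding inversions in [9, 5, 10, 8]:

(0, 1): arr[0]=9 > arr[1]=5
(0, 3): arr[0]=9 > arr[3]=8
(2, 3): arr[2]=10 > arr[3]=8

Total inversions: 3

The array has 3 inversion(s): (0,1), (0,3), (2,3). Each pair (i,j) satisfies i < j and arr[i] > arr[j].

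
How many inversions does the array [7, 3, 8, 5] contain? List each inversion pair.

Finding inversions in [7, 3, 8, 5]:

(0, 1): arr[0]=7 > arr[1]=3
(0, 3): arr[0]=7 > arr[3]=5
(2, 3): arr[2]=8 > arr[3]=5

Total inversions: 3

The array has 3 inversion(s): (0,1), (0,3), (2,3). Each pair (i,j) satisfies i < j and arr[i] > arr[j].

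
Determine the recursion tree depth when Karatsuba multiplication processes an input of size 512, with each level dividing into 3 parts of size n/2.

For divide and conquer with division factor 2:

Problem sizes at each level:
Level 0: 512
Level 1: 256
Level 2: 128
Level 3: 64
Level 4: 32
Level 5: 16
Level 6: 8
Level 7: 4
Level 8: 2
Level 9: 1

The root is level 0 and the size-1 base case is level 9 (the tree spans levels 0 through 9, i.e. 10 levels counting the root), so the depth is the number of divisions: log_2(512) = 9

The recursion tree depth is log_2(512) = 9. At each level, the problem size is divided by 2, so it takes 9 divisions to reduce to a base case of size 1. The algorithm makes 3 recursive calls at each level.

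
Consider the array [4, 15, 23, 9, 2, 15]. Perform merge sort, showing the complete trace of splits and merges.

Merge sort trace:

Split: [4, 15, 23, 9, 2, 15] -> [4, 15, 23] and [9, 2, 15]
  Split: [4, 15, 23] -> [4] and [15, 23]
    Split: [15, 23] -> [15] and [23]
    Merge: [15] + [23] -> [15, 23]
  Merge: [4] + [15, 23] -> [4, 15, 23]
  Split: [9, 2, 15] -> [9] and [2, 15]
    Split: [2, 15] -> [2] and [15]
    Merge: [2] + [15] -> [2, 15]
  Merge: [9] + [2, 15] -> [2, 9, 15]
Merge: [4, 15, 23] + [2, 9, 15] -> [2, 4, 9, 15, 15, 23]

Final sorted array: [2, 4, 9, 15, 15, 23]

The merge sort proceeds by recursively splitting the array and merging sorted halves.
After all merges, the sorted array is [2, 4, 9, 15, 15, 23].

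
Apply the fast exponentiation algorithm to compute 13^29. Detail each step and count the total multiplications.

Computing 13^29 by squaring (build up from 13^1; each line after the first costs one multiplication):

13^1 = 13
13^2 = (13^1)^2 = 13^2 = 169
13^3 = 13 * 13^2 = 13 * 169 = 2197
13^6 = (13^3)^2 = 2197^2 = 4826809
13^7 = 13 * 13^6 = 13 * 4826809 = 62748517
13^14 = (13^7)^2 = 62748517^2 = 3937376385699289
13^28 = (13^14)^2 = 3937376385699289^2 = 15502932802662396215269535105521
13^29 = 13 * 13^28 = 13 * 15502932802662396215269535105521 = 201538126434611150798503956371773

Result: 201538126434611150798503956371773
Multiplications needed: 7 (7 lines after 13^1)

13^29 = 201538126434611150798503956371773. Using exponentiation by squaring, this requires 7 multiplications. The key idea: if the exponent is even, square the half-power; if odd, multiply by the base once.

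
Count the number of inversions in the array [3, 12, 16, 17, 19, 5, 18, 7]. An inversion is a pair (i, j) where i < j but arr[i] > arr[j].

Finding inversions in [3, 12, 16, 17, 19, 5, 18, 7]:

(1, 5): arr[1]=12 > arr[5]=5
(1, 7): arr[1]=12 > arr[7]=7
(2, 5): arr[2]=16 > arr[5]=5
(2, 7): arr[2]=16 > arr[7]=7
(3, 5): arr[3]=17 > arr[5]=5
(3, 7): arr[3]=17 > arr[7]=7
(4, 5): arr[4]=19 > arr[5]=5
(4, 6): arr[4]=19 > arr[6]=18
(4, 7): arr[4]=19 > arr[7]=7
(6, 7): arr[6]=18 > arr[7]=7

Total inversions: 10

The array has 10 inversion(s): (1,5), (1,7), (2,5), (2,7), (3,5), (3,7), (4,5), (4,6), (4,7), (6,7). Each pair (i,j) satisfies i < j and arr[i] > arr[j].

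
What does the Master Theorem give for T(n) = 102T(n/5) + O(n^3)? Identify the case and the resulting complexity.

Master Theorem for T(n) = 102T(n/5) + O(n^3):

a = 102, b = 5, c = 3
log_b(a) = log_5(102) = 2.8737

Case 3: c = 3 > log_5(102) = 2.8737
T(n) = O(n^3) = O(n^3)

For T(n) = 102T(n/5) + O(n^3): log_5(102) = 2.8737. This is Case 3 of the Master Theorem (c > log_b(a), work dominated by root), giving O(n^3).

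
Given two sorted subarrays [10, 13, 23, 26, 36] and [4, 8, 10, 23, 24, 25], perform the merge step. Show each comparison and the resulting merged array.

Merging process:

Compare 10 vs 4: take 4 from right. Merged: [4]
Compare 10 vs 8: take 8 from right. Merged: [4, 8]
Compare 10 vs 10: take 10 from left. Merged: [4, 8, 10]
Compare 13 vs 10: take 10 from right. Merged: [4, 8, 10, 10]
Compare 13 vs 23: take 13 from left. Merged: [4, 8, 10, 10, 13]
Compare 23 vs 23: take 23 from left. Merged: [4, 8, 10, 10, 13, 23]
Compare 26 vs 23: take 23 from right. Merged: [4, 8, 10, 10, 13, 23, 23]
Compare 26 vs 24: take 24 from right. Merged: [4, 8, 10, 10, 13, 23, 23, 24]
Compare 26 vs 25: take 25 from right. Merged: [4, 8, 10, 10, 13, 23, 23, 24, 25]
Append remaining from left: [26, 36]. Merged: [4, 8, 10, 10, 13, 23, 23, 24, 25, 26, 36]

Final merged array: [4, 8, 10, 10, 13, 23, 23, 24, 25, 26, 36]
Total comparisons: 9

The merged array is [4, 8, 10, 10, 13, 23, 23, 24, 25, 26, 36], requiring 9 comparisons. The merge step runs in O(n) time where n is the total number of elements.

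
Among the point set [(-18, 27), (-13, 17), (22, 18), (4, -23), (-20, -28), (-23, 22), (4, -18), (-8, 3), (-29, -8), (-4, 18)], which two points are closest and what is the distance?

Computing all pairwise distances among 10 points:

d((-18, 27), (-13, 17)) = 11.1803
d((-18, 27), (22, 18)) = 41.0
d((-18, 27), (4, -23)) = 54.626
d((-18, 27), (-20, -28)) = 55.0364
d((-18, 27), (-23, 22)) = 7.0711
d((-18, 27), (4, -18)) = 50.0899
d((-18, 27), (-8, 3)) = 26.0
d((-18, 27), (-29, -8)) = 36.6879
d((-18, 27), (-4, 18)) = 16.6433
d((-13, 17), (22, 18)) = 35.0143
d((-13, 17), (4, -23)) = 43.4626
d((-13, 17), (-20, -28)) = 45.5412
d((-13, 17), (-23, 22)) = 11.1803
d((-13, 17), (4, -18)) = 38.9102
d((-13, 17), (-8, 3)) = 14.8661
d((-13, 17), (-29, -8)) = 29.6816
d((-13, 17), (-4, 18)) = 9.0554
d((22, 18), (4, -23)) = 44.7772
d((22, 18), (-20, -28)) = 62.2896
d((22, 18), (-23, 22)) = 45.1774
d((22, 18), (4, -18)) = 40.2492
d((22, 18), (-8, 3)) = 33.541
d((22, 18), (-29, -8)) = 57.2451
d((22, 18), (-4, 18)) = 26.0
d((4, -23), (-20, -28)) = 24.5153
d((4, -23), (-23, 22)) = 52.4786
d((4, -23), (4, -18)) = 5.0 <-- minimum
d((4, -23), (-8, 3)) = 28.6356
d((4, -23), (-29, -8)) = 36.2491
d((4, -23), (-4, 18)) = 41.7732
d((-20, -28), (-23, 22)) = 50.0899
d((-20, -28), (4, -18)) = 26.0
d((-20, -28), (-8, 3)) = 33.2415
d((-20, -28), (-29, -8)) = 21.9317
d((-20, -28), (-4, 18)) = 48.7032
d((-23, 22), (4, -18)) = 48.2597
d((-23, 22), (-8, 3)) = 24.2074
d((-23, 22), (-29, -8)) = 30.5941
d((-23, 22), (-4, 18)) = 19.4165
d((4, -18), (-8, 3)) = 24.1868
d((4, -18), (-29, -8)) = 34.4819
d((4, -18), (-4, 18)) = 36.8782
d((-8, 3), (-29, -8)) = 23.7065
d((-8, 3), (-4, 18)) = 15.5242
d((-29, -8), (-4, 18)) = 36.0694

Closest pair: (4, -23) and (4, -18) with distance 5.0

The closest pair is (4, -23) and (4, -18) with Euclidean distance 5.0. For 10 points, brute-force pairwise comparison is shown above. For large n, the divide-and-conquer algorithm (sort by x, recurse on halves, check the dividing strip) achieves O(n log n).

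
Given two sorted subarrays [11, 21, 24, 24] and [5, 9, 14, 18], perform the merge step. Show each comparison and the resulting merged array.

Merging process:

Compare 11 vs 5: take 5 from right. Merged: [5]
Compare 11 vs 9: take 9 from right. Merged: [5, 9]
Compare 11 vs 14: take 11 from left. Merged: [5, 9, 11]
Compare 21 vs 14: take 14 from right. Merged: [5, 9, 11, 14]
Compare 21 vs 18: take 18 from right. Merged: [5, 9, 11, 14, 18]
Append remaining from left: [21, 24, 24]. Merged: [5, 9, 11, 14, 18, 21, 24, 24]

Final merged array: [5, 9, 11, 14, 18, 21, 24, 24]
Total comparisons: 5

The merged array is [5, 9, 11, 14, 18, 21, 24, 24], requiring 5 comparisons. The merge step runs in O(n) time where n is the total number of elements.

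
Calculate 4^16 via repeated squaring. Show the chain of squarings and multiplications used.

Computing 4^16 by squaring (build up from 4^1; each line after the first costs one multiplication):

4^1 = 4
4^2 = (4^1)^2 = 4^2 = 16
4^4 = (4^2)^2 = 16^2 = 256
4^8 = (4^4)^2 = 256^2 = 65536
4^16 = (4^8)^2 = 65536^2 = 4294967296

Result: 4294967296
Multiplications needed: 4 (4 lines after 4^1)

4^16 = 4294967296. Using exponentiation by squaring, this requires 4 multiplications. The key idea: if the exponent is even, square the half-power; if odd, multiply by the base once.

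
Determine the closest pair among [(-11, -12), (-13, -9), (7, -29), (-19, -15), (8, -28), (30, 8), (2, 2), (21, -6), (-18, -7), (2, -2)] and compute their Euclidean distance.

Computing all pairwise distances among 10 points:

d((-11, -12), (-13, -9)) = 3.6056
d((-11, -12), (7, -29)) = 24.7588
d((-11, -12), (-19, -15)) = 8.544
d((-11, -12), (8, -28)) = 24.8395
d((-11, -12), (30, 8)) = 45.618
d((-11, -12), (2, 2)) = 19.105
d((-11, -12), (21, -6)) = 32.5576
d((-11, -12), (-18, -7)) = 8.6023
d((-11, -12), (2, -2)) = 16.4012
d((-13, -9), (7, -29)) = 28.2843
d((-13, -9), (-19, -15)) = 8.4853
d((-13, -9), (8, -28)) = 28.3196
d((-13, -9), (30, 8)) = 46.2385
d((-13, -9), (2, 2)) = 18.6011
d((-13, -9), (21, -6)) = 34.1321
d((-13, -9), (-18, -7)) = 5.3852
d((-13, -9), (2, -2)) = 16.5529
d((7, -29), (-19, -15)) = 29.5296
d((7, -29), (8, -28)) = 1.4142 <-- minimum
d((7, -29), (30, 8)) = 43.566
d((7, -29), (2, 2)) = 31.4006
d((7, -29), (21, -6)) = 26.9258
d((7, -29), (-18, -7)) = 33.3017
d((7, -29), (2, -2)) = 27.4591
d((-19, -15), (8, -28)) = 29.9666
d((-19, -15), (30, 8)) = 54.1295
d((-19, -15), (2, 2)) = 27.0185
d((-19, -15), (21, -6)) = 41.0
d((-19, -15), (-18, -7)) = 8.0623
d((-19, -15), (2, -2)) = 24.6982
d((8, -28), (30, 8)) = 42.19
d((8, -28), (2, 2)) = 30.5941
d((8, -28), (21, -6)) = 25.5539
d((8, -28), (-18, -7)) = 33.4215
d((8, -28), (2, -2)) = 26.6833
d((30, 8), (2, 2)) = 28.6356
d((30, 8), (21, -6)) = 16.6433
d((30, 8), (-18, -7)) = 50.2892
d((30, 8), (2, -2)) = 29.7321
d((2, 2), (21, -6)) = 20.6155
d((2, 2), (-18, -7)) = 21.9317
d((2, 2), (2, -2)) = 4.0
d((21, -6), (-18, -7)) = 39.0128
d((21, -6), (2, -2)) = 19.4165
d((-18, -7), (2, -2)) = 20.6155

Closest pair: (7, -29) and (8, -28) with distance 1.4142

The closest pair is (7, -29) and (8, -28) with Euclidean distance 1.4142. For 10 points, brute-force pairwise comparison is shown above. For large n, the divide-and-conquer algorithm (sort by x, recurse on halves, check the dividing strip) achieves O(n log n).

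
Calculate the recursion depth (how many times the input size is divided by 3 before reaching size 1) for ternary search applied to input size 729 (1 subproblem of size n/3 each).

For divide and conquer with division factor 3:

Problem sizes at each level:
Level 0: 729
Level 1: 243
Level 2: 81
Level 3: 27
Level 4: 9
Level 5: 3
Level 6: 1

The root is level 0 and the size-1 base case is level 6 (the tree spans levels 0 through 6, i.e. 7 levels counting the root), so the depth is the number of divisions: log_3(729) = 6

The recursion tree depth is log_3(729) = 6. At each level, the problem size is divided by 3, so it takes 6 divisions to reduce to a base case of size 1. The algorithm makes 1 recursive call at each level.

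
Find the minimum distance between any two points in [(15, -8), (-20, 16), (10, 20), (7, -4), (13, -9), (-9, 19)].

Computing all pairwise distances among 6 points:

d((15, -8), (-20, 16)) = 42.4382
d((15, -8), (10, 20)) = 28.4429
d((15, -8), (7, -4)) = 8.9443
d((15, -8), (13, -9)) = 2.2361 <-- minimum
d((15, -8), (-9, 19)) = 36.1248
d((-20, 16), (10, 20)) = 30.2655
d((-20, 16), (7, -4)) = 33.6006
d((-20, 16), (13, -9)) = 41.4005
d((-20, 16), (-9, 19)) = 11.4018
d((10, 20), (7, -4)) = 24.1868
d((10, 20), (13, -9)) = 29.1548
d((10, 20), (-9, 19)) = 19.0263
d((7, -4), (13, -9)) = 7.8102
d((7, -4), (-9, 19)) = 28.0179
d((13, -9), (-9, 19)) = 35.609

Closest pair: (15, -8) and (13, -9) with distance 2.2361

The closest pair is (15, -8) and (13, -9) with Euclidean distance 2.2361. For 6 points, brute-force pairwise comparison is shown above. For large n, the divide-and-conquer algorithm (sort by x, recurse on halves, check the dividing strip) achieves O(n log n).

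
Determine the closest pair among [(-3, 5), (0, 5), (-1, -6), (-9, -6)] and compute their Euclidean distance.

Computing all pairwise distances among 4 points:

d((-3, 5), (0, 5)) = 3.0 <-- minimum
d((-3, 5), (-1, -6)) = 11.1803
d((-3, 5), (-9, -6)) = 12.53
d((0, 5), (-1, -6)) = 11.0454
d((0, 5), (-9, -6)) = 14.2127
d((-1, -6), (-9, -6)) = 8.0

Closest pair: (-3, 5) and (0, 5) with distance 3.0

The closest pair is (-3, 5) and (0, 5) with Euclidean distance 3.0. For 4 points, brute-force pairwise comparison is shown above. For large n, the divide-and-conquer algorithm (sort by x, recurse on halves, check the dividing strip) achieves O(n log n).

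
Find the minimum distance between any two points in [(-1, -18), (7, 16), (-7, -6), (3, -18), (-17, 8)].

Computing all pairwise distances among 5 points:

d((-1, -18), (7, 16)) = 34.9285
d((-1, -18), (-7, -6)) = 13.4164
d((-1, -18), (3, -18)) = 4.0 <-- minimum
d((-1, -18), (-17, 8)) = 30.5287
d((7, 16), (-7, -6)) = 26.0768
d((7, 16), (3, -18)) = 34.2345
d((7, 16), (-17, 8)) = 25.2982
d((-7, -6), (3, -18)) = 15.6205
d((-7, -6), (-17, 8)) = 17.2047
d((3, -18), (-17, 8)) = 32.8024

Closest pair: (-1, -18) and (3, -18) with distance 4.0

The closest pair is (-1, -18) and (3, -18) with Euclidean distance 4.0. For 5 points, brute-force pairwise comparison is shown above. For large n, the divide-and-conquer algorithm (sort by x, recurse on halves, check the dividing strip) achieves O(n log n).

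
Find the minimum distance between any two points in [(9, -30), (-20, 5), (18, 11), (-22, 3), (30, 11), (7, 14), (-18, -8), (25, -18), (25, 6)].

Computing all pairwise distances among 9 points:

d((9, -30), (-20, 5)) = 45.4533
d((9, -30), (18, 11)) = 41.9762
d((9, -30), (-22, 3)) = 45.2769
d((9, -30), (30, 11)) = 46.0652
d((9, -30), (7, 14)) = 44.0454
d((9, -30), (-18, -8)) = 34.8281
d((9, -30), (25, -18)) = 20.0
d((9, -30), (25, 6)) = 39.3954
d((-20, 5), (18, 11)) = 38.4708
d((-20, 5), (-22, 3)) = 2.8284 <-- minimum
d((-20, 5), (30, 11)) = 50.3587
d((-20, 5), (7, 14)) = 28.4605
d((-20, 5), (-18, -8)) = 13.1529
d((-20, 5), (25, -18)) = 50.5371
d((-20, 5), (25, 6)) = 45.0111
d((18, 11), (-22, 3)) = 40.7922
d((18, 11), (30, 11)) = 12.0
d((18, 11), (7, 14)) = 11.4018
d((18, 11), (-18, -8)) = 40.7063
d((18, 11), (25, -18)) = 29.8329
d((18, 11), (25, 6)) = 8.6023
d((-22, 3), (30, 11)) = 52.6118
d((-22, 3), (7, 14)) = 31.0161
d((-22, 3), (-18, -8)) = 11.7047
d((-22, 3), (25, -18)) = 51.4782
d((-22, 3), (25, 6)) = 47.0956
d((30, 11), (7, 14)) = 23.1948
d((30, 11), (-18, -8)) = 51.6236
d((30, 11), (25, -18)) = 29.4279
d((30, 11), (25, 6)) = 7.0711
d((7, 14), (-18, -8)) = 33.3017
d((7, 14), (25, -18)) = 36.7151
d((7, 14), (25, 6)) = 19.6977
d((-18, -8), (25, -18)) = 44.1475
d((-18, -8), (25, 6)) = 45.2217
d((25, -18), (25, 6)) = 24.0

Closest pair: (-20, 5) and (-22, 3) with distance 2.8284

The closest pair is (-20, 5) and (-22, 3) with Euclidean distance 2.8284. For 9 points, brute-force pairwise comparison is shown above. For large n, the divide-and-conquer algorithm (sort by x, recurse on halves, check the dividing strip) achieves O(n log n).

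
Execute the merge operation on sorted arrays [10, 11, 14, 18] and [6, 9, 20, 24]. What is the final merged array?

Merging process:

Compare 10 vs 6: take 6 from right. Merged: [6]
Compare 10 vs 9: take 9 from right. Merged: [6, 9]
Compare 10 vs 20: take 10 from left. Merged: [6, 9, 10]
Compare 11 vs 20: take 11 from left. Merged: [6, 9, 10, 11]
Compare 14 vs 20: take 14 from left. Merged: [6, 9, 10, 11, 14]
Compare 18 vs 20: take 18 from left. Merged: [6, 9, 10, 11, 14, 18]
Append remaining from right: [20, 24]. Merged: [6, 9, 10, 11, 14, 18, 20, 24]

Final merged array: [6, 9, 10, 11, 14, 18, 20, 24]
Total comparisons: 6

The merged array is [6, 9, 10, 11, 14, 18, 20, 24], requiring 6 comparisons. The merge step runs in O(n) time where n is the total number of elements.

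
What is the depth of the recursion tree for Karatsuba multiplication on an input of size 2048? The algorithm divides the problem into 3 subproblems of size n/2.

For divide and conquer with division factor 2:

Problem sizes at each level:
Level 0: 2048
Level 1: 1024
Level 2: 512
Level 3: 256
Level 4: 128
Level 5: 64
Level 6: 32
Level 7: 16
Level 8: 8
Level 9: 4
Level 10: 2
Level 11: 1

The root is level 0 and the size-1 base case is level 11 (the tree spans levels 0 through 11, i.e. 12 levels counting the root), so the depth is the number of divisions: log_2(2048) = 11

The recursion tree depth is log_2(2048) = 11. At each level, the problem size is divided by 2, so it takes 11 divisions to reduce to a base case of size 1. The algorithm makes 3 recursive calls at each level.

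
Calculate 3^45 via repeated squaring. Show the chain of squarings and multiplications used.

Computing 3^45 by squaring (build up from 3^1; each line after the first costs one multiplication):

3^1 = 3
3^2 = (3^1)^2 = 3^2 = 9
3^4 = (3^2)^2 = 9^2 = 81
3^5 = 3 * 3^4 = 3 * 81 = 243
3^10 = (3^5)^2 = 243^2 = 59049
3^11 = 3 * 3^10 = 3 * 59049 = 177147
3^22 = (3^11)^2 = 177147^2 = 31381059609
3^44 = (3^22)^2 = 31381059609^2 = 984770902183611232881
3^45 = 3 * 3^44 = 3 * 984770902183611232881 = 2954312706550833698643

Result: 2954312706550833698643
Multiplications needed: 8 (8 lines after 3^1)

3^45 = 2954312706550833698643. Using exponentiation by squaring, this requires 8 multiplications. The key idea: if the exponent is even, square the half-power; if odd, multiply by the base once.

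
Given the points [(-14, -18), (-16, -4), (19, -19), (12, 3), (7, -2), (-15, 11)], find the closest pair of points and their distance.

Computing all pairwise distances among 6 points:

d((-14, -18), (-16, -4)) = 14.1421
d((-14, -18), (19, -19)) = 33.0151
d((-14, -18), (12, 3)) = 33.4215
d((-14, -18), (7, -2)) = 26.4008
d((-14, -18), (-15, 11)) = 29.0172
d((-16, -4), (19, -19)) = 38.0789
d((-16, -4), (12, 3)) = 28.8617
d((-16, -4), (7, -2)) = 23.0868
d((-16, -4), (-15, 11)) = 15.0333
d((19, -19), (12, 3)) = 23.0868
d((19, -19), (7, -2)) = 20.8087
d((19, -19), (-15, 11)) = 45.3431
d((12, 3), (7, -2)) = 7.0711 <-- minimum
d((12, 3), (-15, 11)) = 28.1603
d((7, -2), (-15, 11)) = 25.5539

Closest pair: (12, 3) and (7, -2) with distance 7.0711

The closest pair is (12, 3) and (7, -2) with Euclidean distance 7.0711. For 6 points, brute-force pairwise comparison is shown above. For large n, the divide-and-conquer algorithm (sort by x, recurse on halves, check the dividing strip) achieves O(n log n).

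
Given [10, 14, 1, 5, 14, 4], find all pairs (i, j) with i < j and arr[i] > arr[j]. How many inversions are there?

Finding inversions in [10, 14, 1, 5, 14, 4]:

(0, 2): arr[0]=10 > arr[2]=1
(0, 3): arr[0]=10 > arr[3]=5
(0, 5): arr[0]=10 > arr[5]=4
(1, 2): arr[1]=14 > arr[2]=1
(1, 3): arr[1]=14 > arr[3]=5
(1, 5): arr[1]=14 > arr[5]=4
(3, 5): arr[3]=5 > arr[5]=4
(4, 5): arr[4]=14 > arr[5]=4

Total inversions: 8

The array has 8 inversion(s): (0,2), (0,3), (0,5), (1,2), (1,3), (1,5), (3,5), (4,5). Each pair (i,j) satisfies i < j and arr[i] > arr[j].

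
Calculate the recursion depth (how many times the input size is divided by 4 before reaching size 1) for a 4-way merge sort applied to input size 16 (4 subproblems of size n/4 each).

For divide and conquer with division factor 4:

Problem sizes at each level:
Level 0: 16
Level 1: 4
Level 2: 1

The root is level 0 and the size-1 base case is level 2 (the tree spans levels 0 through 2, i.e. 3 levels counting the root), so the depth is the number of divisions: log_4(16) = 2

The recursion tree depth is log_4(16) = 2. At each level, the problem size is divided by 4, so it takes 2 divisions to reduce to a base case of size 1. The algorithm makes 4 recursive calls at each level.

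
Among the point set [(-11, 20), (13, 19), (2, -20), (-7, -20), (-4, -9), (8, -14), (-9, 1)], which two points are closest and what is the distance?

Computing all pairwise distances among 7 points:

d((-11, 20), (13, 19)) = 24.0208
d((-11, 20), (2, -20)) = 42.0595
d((-11, 20), (-7, -20)) = 40.1995
d((-11, 20), (-4, -9)) = 29.8329
d((-11, 20), (8, -14)) = 38.9487
d((-11, 20), (-9, 1)) = 19.105
d((13, 19), (2, -20)) = 40.5216
d((13, 19), (-7, -20)) = 43.8292
d((13, 19), (-4, -9)) = 32.7567
d((13, 19), (8, -14)) = 33.3766
d((13, 19), (-9, 1)) = 28.4253
d((2, -20), (-7, -20)) = 9.0
d((2, -20), (-4, -9)) = 12.53
d((2, -20), (8, -14)) = 8.4853 <-- minimum
d((2, -20), (-9, 1)) = 23.7065
d((-7, -20), (-4, -9)) = 11.4018
d((-7, -20), (8, -14)) = 16.1555
d((-7, -20), (-9, 1)) = 21.095
d((-4, -9), (8, -14)) = 13.0
d((-4, -9), (-9, 1)) = 11.1803
d((8, -14), (-9, 1)) = 22.6716

Closest pair: (2, -20) and (8, -14) with distance 8.4853

The closest pair is (2, -20) and (8, -14) with Euclidean distance 8.4853. For 7 points, brute-force pairwise comparison is shown above. For large n, the divide-and-conquer algorithm (sort by x, recurse on halves, check the dividing strip) achieves O(n log n).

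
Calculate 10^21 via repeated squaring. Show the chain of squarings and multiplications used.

Computing 10^21 by squaring (build up from 10^1; each line after the first costs one multiplication):

10^1 = 10
10^2 = (10^1)^2 = 10^2 = 100
10^4 = (10^2)^2 = 100^2 = 10000
10^5 = 10 * 10^4 = 10 * 10000 = 100000
10^10 = (10^5)^2 = 100000^2 = 10000000000
10^20 = (10^10)^2 = 10000000000^2 = 100000000000000000000
10^21 = 10 * 10^20 = 10 * 100000000000000000000 = 1000000000000000000000

Result: 1000000000000000000000
Multiplications needed: 6 (6 lines after 10^1)

10^21 = 1000000000000000000000. Using exponentiation by squaring, this requires 6 multiplications. The key idea: if the exponent is even, square the half-power; if odd, multiply by the base once.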